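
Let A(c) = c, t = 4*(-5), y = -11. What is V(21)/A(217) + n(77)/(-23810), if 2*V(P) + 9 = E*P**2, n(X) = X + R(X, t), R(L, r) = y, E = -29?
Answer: -76187256/2583385 ≈ -29.491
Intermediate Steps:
t = -20
R(L, r) = -11
n(X) = -11 + X (n(X) = X - 11 = -11 + X)
V(P) = -9/2 - 29*P**2/2 (V(P) = -9/2 + (-29*P**2)/2 = -9/2 - 29*P**2/2)
V(21)/A(217) + n(77)/(-23810) = (-9/2 - 29/2*21**2)/217 + (-11 + 77)/(-23810) = (-9/2 - 29/2*441)*(1/217) + 66*(-1/23810) = (-9/2 - 12789/2)*(1/217) - 33/11905 = -6399*1/217 - 33/11905 = -6399/217 - 33/11905 = -76187256/2583385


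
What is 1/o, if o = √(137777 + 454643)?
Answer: √148105/296210 ≈ 0.0012992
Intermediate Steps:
o = 2*√148105 (o = √592420 = 2*√148105 ≈ 769.69)
1/o = 1/(2*√148105) = √148105/296210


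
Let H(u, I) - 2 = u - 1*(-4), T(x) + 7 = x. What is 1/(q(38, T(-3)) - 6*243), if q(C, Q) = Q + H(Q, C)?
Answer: -1/1472 ≈ -0.00067935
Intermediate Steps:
T(x) = -7 + x
H(u, I) = 6 + u (H(u, I) = 2 + (u - 1*(-4)) = 2 + (u + 4) = 2 + (4 + u) = 6 + u)
q(C, Q) = 6 + 2*Q (q(C, Q) = Q + (6 + Q) = 6 + 2*Q)
1/(q(38, T(-3)) - 6*243) = 1/((6 + 2*(-7 - 3)) - 6*243) = 1/((6 + 2*(-10)) - 1458) = 1/((6 - 20) - 1458) = 1/(-14 - 1458) = 1/(-1472) = -1/1472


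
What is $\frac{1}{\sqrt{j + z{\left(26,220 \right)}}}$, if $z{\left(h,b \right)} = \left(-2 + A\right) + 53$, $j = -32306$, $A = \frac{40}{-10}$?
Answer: $- \frac{i \sqrt{32259}}{32259} \approx - 0.0055677 i$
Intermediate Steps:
$A = -4$ ($A = 40 \left(- \frac{1}{10}\right) = -4$)
$z{\left(h,b \right)} = 47$ ($z{\left(h,b \right)} = \left(-2 - 4\right) + 53 = -6 + 53 = 47$)
$\frac{1}{\sqrt{j + z{\left(26,220 \right)}}} = \frac{1}{\sqrt{-32306 + 47}} = \frac{1}{\sqrt{-32259}} = \frac{1}{i \sqrt{32259}} = - \frac{i \sqrt{32259}}{32259}$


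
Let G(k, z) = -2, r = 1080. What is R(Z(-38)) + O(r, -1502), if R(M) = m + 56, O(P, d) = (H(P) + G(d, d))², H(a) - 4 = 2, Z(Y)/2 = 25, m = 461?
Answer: 533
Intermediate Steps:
Z(Y) = 50 (Z(Y) = 2*25 = 50)
H(a) = 6 (H(a) = 4 + 2 = 6)
O(P, d) = 16 (O(P, d) = (6 - 2)² = 4² = 16)
R(M) = 517 (R(M) = 461 + 56 = 517)
R(Z(-38)) + O(r, -1502) = 517 + 16 = 533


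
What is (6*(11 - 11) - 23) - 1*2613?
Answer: -2636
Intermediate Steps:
(6*(11 - 11) - 23) - 1*2613 = (6*0 - 23) - 2613 = (0 - 23) - 2613 = -23 - 2613 = -2636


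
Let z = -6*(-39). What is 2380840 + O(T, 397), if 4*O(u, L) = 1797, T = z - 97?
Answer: 9525157/4 ≈ 2.3813e+6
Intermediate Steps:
z = 234
T = 137 (T = 234 - 97 = 137)
O(u, L) = 1797/4 (O(u, L) = (1/4)*1797 = 1797/4)
2380840 + O(T, 397) = 2380840 + 1797/4 = 9525157/4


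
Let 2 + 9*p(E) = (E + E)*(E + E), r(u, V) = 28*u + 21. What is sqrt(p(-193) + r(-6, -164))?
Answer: sqrt(147671)/3 ≈ 128.09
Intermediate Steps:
r(u, V) = 21 + 28*u
p(E) = -2/9 + 4*E**2/9 (p(E) = -2/9 + ((E + E)*(E + E))/9 = -2/9 + ((2*E)*(2*E))/9 = -2/9 + (4*E**2)/9 = -2/9 + 4*E**2/9)
sqrt(p(-193) + r(-6, -164)) = sqrt((-2/9 + (4/9)*(-193)**2) + (21 + 28*(-6))) = sqrt((-2/9 + (4/9)*37249) + (21 - 168)) = sqrt((-2/9 + 148996/9) - 147) = sqrt(148994/9 - 147) = sqrt(147671/9) = sqrt(147671)/3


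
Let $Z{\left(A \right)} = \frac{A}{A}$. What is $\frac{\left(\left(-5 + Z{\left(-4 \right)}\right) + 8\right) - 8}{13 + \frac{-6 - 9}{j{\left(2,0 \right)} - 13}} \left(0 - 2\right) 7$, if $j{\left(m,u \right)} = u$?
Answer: $\frac{91}{23} \approx 3.9565$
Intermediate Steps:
$Z{\left(A \right)} = 1$
$\frac{\left(\left(-5 + Z{\left(-4 \right)}\right) + 8\right) - 8}{13 + \frac{-6 - 9}{j{\left(2,0 \right)} - 13}} \left(0 - 2\right) 7 = \frac{\left(\left(-5 + 1\right) + 8\right) - 8}{13 + \frac{-6 - 9}{0 - 13}} \left(0 - 2\right) 7 = \frac{\left(-4 + 8\right) - 8}{13 - \frac{15}{-13}} \left(\left(-2\right) 7\right) = \frac{4 - 8}{13 - - \frac{15}{13}} \left(-14\right) = - \frac{4}{13 + \frac{15}{13}} \left(-14\right) = - \frac{4}{\frac{184}{13}} \left(-14\right) = \left(-4\right) \frac{13}{184} \left(-14\right) = \left(- \frac{13}{46}\right) \left(-14\right) = \frac{91}{23}$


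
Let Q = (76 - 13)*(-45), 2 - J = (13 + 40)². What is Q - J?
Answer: -28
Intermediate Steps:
J = -2807 (J = 2 - (13 + 40)² = 2 - 1*53² = 2 - 1*2809 = 2 - 2809 = -2807)
Q = -2835 (Q = 63*(-45) = -2835)
Q - J = -2835 - 1*(-2807) = -2835 + 2807 = -28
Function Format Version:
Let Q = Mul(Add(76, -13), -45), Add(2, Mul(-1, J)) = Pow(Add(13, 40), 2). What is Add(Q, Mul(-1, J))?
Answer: -28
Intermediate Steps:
J = -2807 (J = Add(2, Mul(-1, Pow(Add(13, 40), 2))) = Add(2, Mul(-1, Pow(53, 2))) = Add(2, Mul(-1, 2809)) = Add(2, -2809) = -2807)
Q = -2835 (Q = Mul(63, -45) = -2835)
Add(Q, Mul(-1, J)) = Add(-2835, Mul(-1, -2807)) = Add(-2835, 2807) = -28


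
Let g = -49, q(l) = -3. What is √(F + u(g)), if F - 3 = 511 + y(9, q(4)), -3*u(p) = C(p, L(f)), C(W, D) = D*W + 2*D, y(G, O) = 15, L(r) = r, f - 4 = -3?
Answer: √4902/3 ≈ 23.338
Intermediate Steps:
f = 1 (f = 4 - 3 = 1)
C(W, D) = 2*D + D*W
u(p) = -⅔ - p/3 (u(p) = -(2 + p)/3 = -⅔ - p/3)
F = 529 (F = 3 + (511 + 15) = 3 + 526 = 529)
√(F + u(g)) = √(529 + (-⅔ - ⅓*(-49))) = √(529 + (-⅔ + 49/3)) = √(529 + 47/3) = √(1634/3) = √4902/3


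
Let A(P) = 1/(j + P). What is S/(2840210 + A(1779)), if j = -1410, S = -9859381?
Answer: -3638111589/1048037491 ≈ -3.4714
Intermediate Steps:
A(P) = 1/(-1410 + P)
S/(2840210 + A(1779)) = -9859381/(2840210 + 1/(-1410 + 1779)) = -9859381/(2840210 + 1/369) = -9859381/1048037491/369 = -9859381*369/1048037491 = -3638111589/1048037491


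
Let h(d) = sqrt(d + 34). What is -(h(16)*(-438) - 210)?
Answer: 210 + 2190*sqrt(2) ≈ 3307.1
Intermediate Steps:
h(d) = sqrt(34 + d)
-(h(16)*(-438) - 210) = -(sqrt(34 + 16)*(-438) - 210) = -(sqrt(50)*(-438) - 210) = -((5*sqrt(2))*(-438) - 210) = -(-2190*sqrt(2) - 210) = -(-210 - 2190*sqrt(2)) = 210 + 2190*sqrt(2)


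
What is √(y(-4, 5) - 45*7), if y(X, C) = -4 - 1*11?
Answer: I*√330 ≈ 18.166*I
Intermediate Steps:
y(X, C) = -15 (y(X, C) = -4 - 11 = -15)
√(y(-4, 5) - 45*7) = √(-15 - 45*7) = √(-15 - 315) = √(-330) = I*√330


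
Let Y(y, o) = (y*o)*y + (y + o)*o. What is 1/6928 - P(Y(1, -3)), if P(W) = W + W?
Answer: -41567/6928 ≈ -5.9999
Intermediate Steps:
Y(y, o) = o*y² + o*(o + y) (Y(y, o) = (o*y)*y + (o + y)*o = o*y² + o*(o + y))
P(W) = 2*W
1/6928 - P(Y(1, -3)) = 1/6928 - 2*(-3*(-3 + 1 + 1²)) = 1/6928 - 2*(-3*(-3 + 1 + 1)) = 1/6928 - 2*(-3*(-1)) = 1/6928 - 2*3 = 1/6928 - 1*6 = 1/6928 - 6 = -41567/6928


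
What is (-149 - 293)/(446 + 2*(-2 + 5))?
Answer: -221/226 ≈ -0.97788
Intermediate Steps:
(-149 - 293)/(446 + 2*(-2 + 5)) = -442/(446 + 2*3) = -442/(446 + 6) = -442/452 = -442*1/452 = -221/226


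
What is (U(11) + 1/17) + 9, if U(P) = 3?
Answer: 205/17 ≈ 12.059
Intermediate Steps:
(U(11) + 1/17) + 9 = (3 + 1/17) + 9 = 52/17 + 9 = 205/17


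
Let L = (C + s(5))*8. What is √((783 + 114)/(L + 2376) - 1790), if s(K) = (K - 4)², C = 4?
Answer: I*√652885193/604 ≈ 42.304*I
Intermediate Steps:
s(K) = (-4 + K)²
L = 40 (L = (4 + (-4 + 5)²)*8 = (4 + 1²)*8 = (4 + 1)*8 = 5*8 = 40)
√((783 + 114)/(L + 2376) - 1790) = √((783 + 114)/(40 + 2376) - 1790) = √(897/2416 - 1790) = √(-4323743/2416) = I*√652885193/604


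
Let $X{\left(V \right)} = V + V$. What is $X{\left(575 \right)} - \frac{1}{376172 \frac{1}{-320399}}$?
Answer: $\frac{432918199}{376172} \approx 1150.9$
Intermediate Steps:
$X{\left(V \right)} = 2 V$
$X{\left(575 \right)} - \frac{1}{376172 \frac{1}{-320399}} = 2 \cdot 575 - \frac{1}{376172 \frac{1}{-320399}} = 1150 - \frac{1}{376172 \left(- \frac{1}{320399}\right)} = 1150 - \frac{1}{- \frac{376172}{320399}} = 1150 - - \frac{320399}{376172} = 1150 + \frac{320399}{376172} = \frac{432918199}{376172}$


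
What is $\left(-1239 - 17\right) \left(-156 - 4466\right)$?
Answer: $5805232$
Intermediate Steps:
$\left(-1239 - 17\right) \left(-156 - 4466\right) = \left(-1256\right) \left(-4622\right) = 5805232$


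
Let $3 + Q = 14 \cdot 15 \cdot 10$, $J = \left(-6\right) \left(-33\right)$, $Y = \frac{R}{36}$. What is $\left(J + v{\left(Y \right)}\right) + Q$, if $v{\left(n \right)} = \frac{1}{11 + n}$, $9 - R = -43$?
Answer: $\frac{257049}{112} \approx 2295.1$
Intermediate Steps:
$R = 52$ ($R = 9 - -43 = 9 + 43 = 52$)
$Y = \frac{13}{9}$ ($Y = \frac{52}{36} = 52 \cdot \frac{1}{36} = \frac{13}{9} \approx 1.4444$)
$J = 198$
$Q = 2097$ ($Q = -3 + 14 \cdot 15 \cdot 10 = -3 + 210 \cdot 10 = -3 + 2100 = 2097$)
$\left(J + v{\left(Y \right)}\right) + Q = \left(198 + \frac{1}{11 + \frac{13}{9}}\right) + 2097 = \left(198 + \frac{1}{\frac{112}{9}}\right) + 2097 = \left(198 + \frac{9}{112}\right) + 2097 = \frac{22185}{112} + 2097 = \frac{257049}{112}$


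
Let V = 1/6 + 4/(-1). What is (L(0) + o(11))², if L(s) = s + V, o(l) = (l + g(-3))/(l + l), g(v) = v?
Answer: 52441/4356 ≈ 12.039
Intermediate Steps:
V = -23/6 (V = 1*(⅙) + 4*(-1) = ⅙ - 4 = -23/6 ≈ -3.8333)
o(l) = (-3 + l)/(2*l) (o(l) = (l - 3)/(l + l) = (-3 + l)/((2*l)) = (-3 + l)*(1/(2*l)) = (-3 + l)/(2*l))
L(s) = -23/6 + s (L(s) = s - 23/6 = -23/6 + s)
(L(0) + o(11))² = ((-23/6 + 0) + (½)*(-3 + 11)/11)² = (-23/6 + (½)*(1/11)*8)² = (-23/6 + 4/11)² = (-229/66)² = 52441/4356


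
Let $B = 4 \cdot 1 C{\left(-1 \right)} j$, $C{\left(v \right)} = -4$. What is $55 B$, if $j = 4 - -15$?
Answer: $-16720$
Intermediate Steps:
$j = 19$ ($j = 4 + 15 = 19$)
$B = -304$ ($B = 4 \cdot 1 \left(-4\right) 19 = 4 \left(-4\right) 19 = \left(-16\right) 19 = -304$)
$55 B = 55 \left(-304\right) = -16720$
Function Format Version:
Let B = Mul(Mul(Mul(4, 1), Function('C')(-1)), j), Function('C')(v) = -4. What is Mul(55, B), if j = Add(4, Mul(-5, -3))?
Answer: -16720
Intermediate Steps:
j = 19 (j = Add(4, 15) = 19)
B = -304 (B = Mul(Mul(Mul(4, 1), -4), 19) = Mul(Mul(4, -4), 19) = Mul(-16, 19) = -304)
Mul(55, B) = Mul(55, -304) = -16720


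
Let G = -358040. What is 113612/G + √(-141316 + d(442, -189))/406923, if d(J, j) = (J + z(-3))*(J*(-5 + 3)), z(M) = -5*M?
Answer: -28403/89510 + 2*I*√136326/406923 ≈ -0.31732 + 0.0018147*I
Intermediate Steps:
d(J, j) = -2*J*(15 + J) (d(J, j) = (J - 5*(-3))*(J*(-5 + 3)) = (J + 15)*(J*(-2)) = (15 + J)*(-2*J) = -2*J*(15 + J))
113612/G + √(-141316 + d(442, -189))/406923 = 113612/(-358040) + √(-141316 - 2*442*(15 + 442))/406923 = 113612*(-1/358040) + √(-141316 - 2*442*457)*(1/406923) = -28403/89510 + √(-141316 - 403988)*(1/406923) = -28403/89510 + √(-545304)*(1/406923) = -28403/89510 + (2*I*√136326)*(1/406923) = -28403/89510 + 2*I*√136326/406923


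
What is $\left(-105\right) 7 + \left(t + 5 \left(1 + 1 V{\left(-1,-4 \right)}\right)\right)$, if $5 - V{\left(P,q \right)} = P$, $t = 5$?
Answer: $-695$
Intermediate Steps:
$V{\left(P,q \right)} = 5 - P$
$\left(-105\right) 7 + \left(t + 5 \left(1 + 1 V{\left(-1,-4 \right)}\right)\right) = \left(-105\right) 7 + \left(5 + 5 \left(1 + 1 \left(5 - -1\right)\right)\right) = -735 + \left(5 + 5 \left(1 + 1 \left(5 + 1\right)\right)\right) = -735 + \left(5 + 5 \left(1 + 1 \cdot 6\right)\right) = -735 + \left(5 + 5 \left(1 + 6\right)\right) = -735 + \left(5 + 5 \cdot 7\right) = -735 + \left(5 + 35\right) = -735 + 40 = -695$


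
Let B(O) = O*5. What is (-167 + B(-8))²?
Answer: 42849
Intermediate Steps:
B(O) = 5*O
(-167 + B(-8))² = (-167 + 5*(-8))² = (-167 - 40)² = (-207)² = 42849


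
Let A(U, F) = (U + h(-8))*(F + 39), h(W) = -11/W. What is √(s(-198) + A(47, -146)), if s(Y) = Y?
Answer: 3*I*√9554/4 ≈ 73.308*I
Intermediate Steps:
A(U, F) = (39 + F)*(11/8 + U) (A(U, F) = (U - 11/(-8))*(F + 39) = (U - 11*(-⅛))*(39 + F) = (U + 11/8)*(39 + F) = (11/8 + U)*(39 + F) = (39 + F)*(11/8 + U))
√(s(-198) + A(47, -146)) = √(-198 + (429/8 + 39*47 + (11/8)*(-146) - 146*47)) = √(-198 + (429/8 + 1833 - 803/4 - 6862)) = √(-198 - 41409/8) = √(-42993/8) = 3*I*√9554/4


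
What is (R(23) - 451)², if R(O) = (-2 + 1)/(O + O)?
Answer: 430438009/2116 ≈ 2.0342e+5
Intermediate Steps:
R(O) = -1/(2*O)
(R(23) - 451)² = (-½/23 - 451)² = (-½*1/23 - 451)² = (-1/46 - 451)² = (-20747/46)² = 430438009/2116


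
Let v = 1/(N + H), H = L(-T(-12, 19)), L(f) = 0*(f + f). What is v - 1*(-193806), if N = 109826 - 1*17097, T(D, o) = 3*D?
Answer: 17971436575/92729 ≈ 1.9381e+5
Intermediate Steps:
L(f) = 0 (L(f) = 0*(2*f) = 0)
N = 92729 (N = 109826 - 17097 = 92729)
H = 0
v = 1/92729 (v = 1/(92729 + 0) = 1/92729 ≈ 1.0784e-5)
v - 1*(-193806) = 1/92729 - 1*(-193806) = 1/92729 + 193806 = 17971436575/92729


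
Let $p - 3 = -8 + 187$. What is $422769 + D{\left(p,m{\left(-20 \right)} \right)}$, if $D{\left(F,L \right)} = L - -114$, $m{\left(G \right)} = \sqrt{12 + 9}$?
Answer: $422883 + \sqrt{21} \approx 4.2289 \cdot 10^{5}$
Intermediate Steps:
$p = 182$ ($p = 3 + \left(-8 + 187\right) = 3 + 179 = 182$)
$m{\left(G \right)} = \sqrt{21}$
$D{\left(F,L \right)} = 114 + L$ ($D{\left(F,L \right)} = L + 114 = 114 + L$)
$422769 + D{\left(p,m{\left(-20 \right)} \right)} = 422769 + \left(114 + \sqrt{21}\right) = 422883 + \sqrt{21}$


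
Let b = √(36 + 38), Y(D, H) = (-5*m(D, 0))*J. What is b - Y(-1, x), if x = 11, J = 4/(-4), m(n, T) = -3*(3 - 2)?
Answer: 15 + √74 ≈ 23.602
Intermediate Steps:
m(n, T) = -3 (m(n, T) = -3*1 = -3)
J = -1 (J = 4*(-¼) = -1)
Y(D, H) = -15 (Y(D, H) = -5*(-3)*(-1) = 15*(-1) = -15)
b = √74 ≈ 8.6023
b - Y(-1, x) = √74 - 1*(-15) = √74 + 15 = 15 + √74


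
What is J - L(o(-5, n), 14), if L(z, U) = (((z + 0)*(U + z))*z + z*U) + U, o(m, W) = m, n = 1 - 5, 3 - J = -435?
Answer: 269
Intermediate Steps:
J = 438 (J = 3 - 1*(-435) = 3 + 435 = 438)
n = -4
L(z, U) = U + U*z + z²*(U + z) (L(z, U) = ((z*(U + z))*z + U*z) + U = (z²*(U + z) + U*z) + U = (U*z + z²*(U + z)) + U = U + U*z + z²*(U + z))
J - L(o(-5, n), 14) = 438 - (14 + (-5)³ + 14*(-5) + 14*(-5)²) = 438 - (14 - 125 - 70 + 14*25) = 438 - (14 - 125 - 70 + 350) = 438 - 1*169 = 438 - 169 = 269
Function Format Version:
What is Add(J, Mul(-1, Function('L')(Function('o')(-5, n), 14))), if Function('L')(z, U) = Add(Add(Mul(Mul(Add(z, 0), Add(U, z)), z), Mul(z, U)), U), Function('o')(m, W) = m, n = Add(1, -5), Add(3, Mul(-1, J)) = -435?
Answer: 269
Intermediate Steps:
J = 438 (J = Add(3, Mul(-1, -435)) = Add(3, 435) = 438)
n = -4
Function('L')(z, U) = Add(U, Mul(U, z), Mul(Pow(z, 2), Add(U, z))) (Function('L')(z, U) = Add(Add(Mul(Mul(z, Add(U, z)), z), Mul(U, z)), U) = Add(Add(Mul(Pow(z, 2), Add(U, z)), Mul(U, z)), U) = Add(Add(Mul(U, z), Mul(Pow(z, 2), Add(U, z))), U) = Add(U, Mul(U, z), Mul(Pow(z, 2), Add(U, z))))
Add(J, Mul(-1, Function('L')(Function('o')(-5, n), 14))) = Add(438, Mul(-1, Add(14, Pow(-5, 3), Mul(14, -5), Mul(14, Pow(-5, 2))))) = Add(438, Mul(-1, Add(14, -125, -70, Mul(14, 25)))) = Add(438, Mul(-1, Add(14, -125, -70, 350))) = Add(438, Mul(-1, 169)) = Add(438, -169) = 269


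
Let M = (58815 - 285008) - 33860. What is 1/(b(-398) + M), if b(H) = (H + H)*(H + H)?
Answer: 1/373563 ≈ 2.6769e-6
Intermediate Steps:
b(H) = 4*H² (b(H) = (2*H)*(2*H) = 4*H²)
M = -260053 (M = -226193 - 33860 = -260053)
1/(b(-398) + M) = 1/(4*(-398)² - 260053) = 1/(4*158404 - 260053) = 1/(633616 - 260053) = 1/373563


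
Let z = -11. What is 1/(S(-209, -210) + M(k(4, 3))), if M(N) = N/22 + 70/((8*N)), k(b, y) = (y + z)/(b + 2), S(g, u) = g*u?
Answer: 528/23170423 ≈ 2.2788e-5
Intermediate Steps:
k(b, y) = (-11 + y)/(2 + b) (k(b, y) = (y - 11)/(b + 2) = (-11 + y)/(2 + b))
M(N) = N/22 + 35/(4*N) (M(N) = N*(1/22) + 70*(1/(8*N)) = N/22 + 35/(4*N))
1/(S(-209, -210) + M(k(4, 3))) = 1/(-209*(-210) + (((-11 + 3)/(2 + 4))/22 + 35/(4*(((-11 + 3)/(2 + 4)))))) = 1/(43890 + ((-8/6)/22 + 35/(4*((-8/6))))) = 1/(43890 + (((⅙)*(-8))/22 + 35/(4*(((⅙)*(-8)))))) = 1/(43890 + ((1/22)*(-4/3) + 35/(4*(-4/3)))) = 1/(43890 + (-2/33 + (35/4)*(-¾))) = 1/(43890 + (-2/33 - 105/16)) = 1/(43890 - 3497/528) = 1/(23170423/528) = 528/23170423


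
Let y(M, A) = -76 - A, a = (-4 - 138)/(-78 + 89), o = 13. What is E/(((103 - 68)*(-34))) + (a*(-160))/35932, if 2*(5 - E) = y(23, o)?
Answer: 3735913/235174940 ≈ 0.015886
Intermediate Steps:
a = -142/11 ≈ -12.909
E = 99/2 (E = 5 - (-76 - 1*13)/2 = 5 - (-76 - 13)/2 = 5 - 1/2*(-89) = 5 + 89/2 = 99/2 ≈ 49.500)
E/(((103 - 68)*(-34))) + (a*(-160))/35932 = 99/(2*(((103 - 68)*(-34)))) - 142/11*(-160)/35932 = 99/(2*((35*(-34)))) + (22720/11)*(1/35932) = (99/2)/(-1190) + 5680/98813 = (99/2)*(-1/1190) + 5680/98813 = -99/2380 + 5680/98813 = 3735913/235174940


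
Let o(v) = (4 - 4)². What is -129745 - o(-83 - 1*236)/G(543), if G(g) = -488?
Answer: -129745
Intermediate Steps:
o(v) = 0 (o(v) = 0² = 0)
-129745 - o(-83 - 1*236)/G(543) = -129745 - 0/(-488) = -129745 - 0*(-1)/488 = -129745 - 1*0 = -129745 + 0 = -129745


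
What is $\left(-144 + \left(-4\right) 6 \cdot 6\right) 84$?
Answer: $-24192$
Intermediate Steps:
$\left(-144 + \left(-4\right) 6 \cdot 6\right) 84 = \left(-144 - 144\right) 84 = \left(-288\right) 84 = -24192$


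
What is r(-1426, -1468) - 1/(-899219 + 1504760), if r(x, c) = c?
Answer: -888934189/605541 ≈ -1468.0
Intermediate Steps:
r(-1426, -1468) - 1/(-899219 + 1504760) = -1468 - 1/(-899219 + 1504760) = -1468 - 1/605541 = -888934189/605541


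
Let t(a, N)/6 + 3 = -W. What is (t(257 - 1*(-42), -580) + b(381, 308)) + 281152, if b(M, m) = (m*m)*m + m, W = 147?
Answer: 29498672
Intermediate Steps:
b(M, m) = m + m³ (b(M, m) = m²*m + m = m³ + m = m + m³)
t(a, N) = -900 (t(a, N) = -18 + 6*(-1*147) = -18 + 6*(-147) = -18 - 882 = -900)
(t(257 - 1*(-42), -580) + b(381, 308)) + 281152 = (-900 + (308 + 308³)) + 281152 = (-900 + (308 + 29218112)) + 281152 = (-900 + 29218420) + 281152 = 29217520 + 281152 = 29498672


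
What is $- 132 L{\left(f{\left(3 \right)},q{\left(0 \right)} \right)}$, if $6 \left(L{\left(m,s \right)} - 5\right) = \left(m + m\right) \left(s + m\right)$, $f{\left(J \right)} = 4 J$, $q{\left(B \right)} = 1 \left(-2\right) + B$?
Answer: $-5940$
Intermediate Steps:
$q{\left(B \right)} = -2 + B$
$L{\left(m,s \right)} = 5 + \frac{m \left(m + s\right)}{3}$ ($L{\left(m,s \right)} = 5 + \frac{\left(m + m\right) \left(s + m\right)}{6} = 5 + \frac{2 m \left(m + s\right)}{6} = 5 + \frac{m \left(m + s\right)}{3}$)
$- 132 L{\left(f{\left(3 \right)},q{\left(0 \right)} \right)} = - 132 \left(5 + \frac{\left(4 \cdot 3\right)^{2}}{3} + \frac{4 \cdot 3 \left(-2 + 0\right)}{3}\right) = - 132 \left(5 + \frac{12^{2}}{3} + \frac{1}{3} \cdot 12 \left(-2\right)\right) = - 132 \left(5 + \frac{1}{3} \cdot 144 - 8\right) = - 132 \left(5 + 48 - 8\right) = \left(-132\right) 45 = -5940$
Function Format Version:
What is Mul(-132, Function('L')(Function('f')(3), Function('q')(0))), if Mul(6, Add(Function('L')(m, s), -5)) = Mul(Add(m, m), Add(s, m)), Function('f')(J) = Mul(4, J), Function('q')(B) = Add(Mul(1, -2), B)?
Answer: -5940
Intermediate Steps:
Function('q')(B) = Add(-2, B)
Function('L')(m, s) = Add(5, Mul(Rational(1, 3), m, Add(m, s))) (Function('L')(m, s) = Add(5, Mul(Rational(1, 6), Mul(Add(m, m), Add(s, m)))) = Add(5, Mul(Rational(1, 6), Mul(Mul(2, m), Add(m, s)))) = Add(5, Mul(Rational(1, 6), Mul(2, m, Add(m, s)))) = Add(5, Mul(Rational(1, 3), m, Add(m, s))))
Mul(-132, Function('L')(Function('f')(3), Function('q')(0))) = Mul(-132, Add(5, Mul(Rational(1, 3), Pow(Mul(4, 3), 2)), Mul(Rational(1, 3), Mul(4, 3), Add(-2, 0)))) = Mul(-132, Add(5, Mul(Rational(1, 3), Pow(12, 2)), Mul(Rational(1, 3), 12, -2))) = Mul(-132, Add(5, Mul(Rational(1, 3), 144), -8)) = Mul(-132, Add(5, 48, -8)) = Mul(-132, 45) = -5940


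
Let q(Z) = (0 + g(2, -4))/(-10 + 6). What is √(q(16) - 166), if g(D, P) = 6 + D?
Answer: 2*I*√42 ≈ 12.961*I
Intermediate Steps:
q(Z) = -2 (q(Z) = (0 + (6 + 2))/(-10 + 6) = (0 + 8)/(-4) = 8*(-¼) = -2)
√(q(16) - 166) = √(-2 - 166) = √(-168) = 2*I*√42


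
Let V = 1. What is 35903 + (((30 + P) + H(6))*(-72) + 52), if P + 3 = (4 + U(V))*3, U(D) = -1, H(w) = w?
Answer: 32931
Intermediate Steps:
P = 6 (P = -3 + (4 - 1)*3 = -3 + 3*3 = -3 + 9 = 6)
35903 + (((30 + P) + H(6))*(-72) + 52) = 35903 + (((30 + 6) + 6)*(-72) + 52) = 35903 + ((36 + 6)*(-72) + 52) = 35903 + (42*(-72) + 52) = 35903 + (-3024 + 52) = 35903 - 2972 = 32931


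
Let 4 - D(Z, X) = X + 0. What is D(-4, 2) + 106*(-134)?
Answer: -14202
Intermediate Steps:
D(Z, X) = 4 - X (D(Z, X) = 4 - (X + 0) = 4 - X)
D(-4, 2) + 106*(-134) = (4 - 1*2) + 106*(-134) = (4 - 2) - 14204 = 2 - 14204 = -14202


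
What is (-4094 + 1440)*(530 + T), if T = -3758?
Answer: 8567112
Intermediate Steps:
(-4094 + 1440)*(530 + T) = (-4094 + 1440)*(530 - 3758) = -2654*(-3228) = 8567112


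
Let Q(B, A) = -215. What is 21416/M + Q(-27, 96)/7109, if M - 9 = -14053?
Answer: -38816451/24959699 ≈ -1.5552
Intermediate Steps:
M = -14044 (M = 9 - 14053 = -14044)
21416/M + Q(-27, 96)/7109 = 21416/(-14044) - 215/7109 = 21416*(-1/14044) - 215*1/7109 = -5354/3511 - 215/7109 = -38816451/24959699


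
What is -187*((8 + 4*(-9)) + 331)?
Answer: -56661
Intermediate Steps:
-187*((8 + 4*(-9)) + 331) = -187*((8 - 36) + 331) = -187*(-28 + 331) = -187*303 = -56661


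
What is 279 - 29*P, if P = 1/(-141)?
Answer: 39368/141 ≈ 279.21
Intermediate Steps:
P = -1/141 ≈ -0.0070922
279 - 29*P = 279 - 29*(-1/141) = 279 + 29/141 = 39368/141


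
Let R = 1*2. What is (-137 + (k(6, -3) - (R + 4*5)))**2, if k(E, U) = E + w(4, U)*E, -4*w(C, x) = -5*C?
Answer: 15129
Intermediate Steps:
R = 2
w(C, x) = 5*C/4 (w(C, x) = -(-5)*C/4 = 5*C/4)
k(E, U) = 6*E (k(E, U) = E + ((5/4)*4)*E = E + 5*E = 6*E)
(-137 + (k(6, -3) - (R + 4*5)))**2 = (-137 + (6*6 - (2 + 4*5)))**2 = (-137 + (36 - (2 + 20)))**2 = (-137 + (36 - 1*22))**2 = (-137 + (36 - 22))**2 = (-137 + 14)**2 = (-123)**2 = 15129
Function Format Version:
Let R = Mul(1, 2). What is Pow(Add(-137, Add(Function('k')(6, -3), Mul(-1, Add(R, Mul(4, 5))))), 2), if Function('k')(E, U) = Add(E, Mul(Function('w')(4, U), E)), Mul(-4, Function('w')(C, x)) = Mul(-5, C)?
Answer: 15129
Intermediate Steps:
R = 2
Function('w')(C, x) = Mul(Rational(5, 4), C) (Function('w')(C, x) = Mul(Rational(-1, 4), Mul(-5, C)) = Mul(Rational(5, 4), C))
Function('k')(E, U) = Mul(6, E) (Function('k')(E, U) = Add(E, Mul(Mul(Rational(5, 4), 4), E)) = Add(E, Mul(5, E)) = Mul(6, E))
Pow(Add(-137, Add(Function('k')(6, -3), Mul(-1, Add(R, Mul(4, 5))))), 2) = Pow(Add(-137, Add(Mul(6, 6), Mul(-1, Add(2, Mul(4, 5))))), 2) = Pow(Add(-137, Add(36, Mul(-1, Add(2, 20)))), 2) = Pow(Add(-137, Add(36, Mul(-1, 22))), 2) = Pow(Add(-137, Add(36, -22)), 2) = Pow(Add(-137, 14), 2) = Pow(-123, 2) = 15129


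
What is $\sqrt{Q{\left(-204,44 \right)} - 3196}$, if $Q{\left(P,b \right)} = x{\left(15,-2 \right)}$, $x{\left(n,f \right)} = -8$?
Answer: $6 i \sqrt{89} \approx 56.604 i$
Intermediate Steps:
$Q{\left(P,b \right)} = -8$
$\sqrt{Q{\left(-204,44 \right)} - 3196} = \sqrt{-8 - 3196} = \sqrt{-3204} = 6 i \sqrt{89}$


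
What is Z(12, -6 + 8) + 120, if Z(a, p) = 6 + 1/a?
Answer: 1513/12 ≈ 126.08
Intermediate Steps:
Z(a, p) = 6 + 1/a
Z(12, -6 + 8) + 120 = (6 + 1/12) + 120 = 73/12 + 120 = 1513/12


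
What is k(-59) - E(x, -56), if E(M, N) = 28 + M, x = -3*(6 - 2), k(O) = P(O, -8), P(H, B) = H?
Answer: -75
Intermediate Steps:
k(O) = O
x = -12 (x = -3*4 = -12)
k(-59) - E(x, -56) = -59 - (28 - 12) = -59 - 1*16 = -59 - 16 = -75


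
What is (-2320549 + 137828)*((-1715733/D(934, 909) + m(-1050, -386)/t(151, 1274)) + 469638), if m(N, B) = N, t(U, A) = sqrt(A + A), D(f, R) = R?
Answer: -103117853841521/101 + 163704075*sqrt(13)/13 ≈ -1.0209e+12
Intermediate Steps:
t(U, A) = sqrt(2)*sqrt(A) (t(U, A) = sqrt(2*A) = sqrt(2)*sqrt(A))
(-2320549 + 137828)*((-1715733/D(934, 909) + m(-1050, -386)/t(151, 1274)) + 469638) = (-2320549 + 137828)*((-1715733/909 - 1050*sqrt(13)/182) + 469638) = -2182721*((-1715733*1/909 - 1050*sqrt(13)/182) + 469638) = -2182721*((-190637/101 - 1050*sqrt(13)/182) + 469638) = -2182721*((-190637/101 - 75*sqrt(13)/13) + 469638) = -2182721*(47242801/101 - 75*sqrt(13)/13) = -103117853841521/101 + 163704075*sqrt(13)/13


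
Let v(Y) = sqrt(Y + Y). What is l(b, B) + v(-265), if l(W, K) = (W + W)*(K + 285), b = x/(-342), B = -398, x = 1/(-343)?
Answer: -113/58653 + I*sqrt(530) ≈ -0.0019266 + 23.022*I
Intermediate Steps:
v(Y) = sqrt(2)*sqrt(Y) (v(Y) = sqrt(2*Y) = sqrt(2)*sqrt(Y))
x = -1/343 ≈ -0.0029155
b = 1/117306 (b = -1/343/(-342) = -1/343*(-1/342) = 1/117306 ≈ 8.5247e-6)
l(W, K) = 2*W*(285 + K) (l(W, K) = (2*W)*(285 + K) = 2*W*(285 + K))
l(b, B) + v(-265) = 2*(1/117306)*(285 - 398) + sqrt(2)*sqrt(-265) = 2*(1/117306)*(-113) + sqrt(2)*(I*sqrt(265)) = -113/58653 + I*sqrt(530)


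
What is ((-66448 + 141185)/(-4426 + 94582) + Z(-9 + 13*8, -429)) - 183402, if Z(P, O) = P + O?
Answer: -16564828079/90156 ≈ -1.8374e+5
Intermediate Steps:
Z(P, O) = O + P
((-66448 + 141185)/(-4426 + 94582) + Z(-9 + 13*8, -429)) - 183402 = ((-66448 + 141185)/(-4426 + 94582) + (-429 + (-9 + 13*8))) - 183402 = (74737/90156 + (-429 + (-9 + 104))) - 183402 = (74737*(1/90156) + (-429 + 95)) - 183402 = (74737/90156 - 334) - 183402 = -30037367/90156 - 183402 = -16564828079/90156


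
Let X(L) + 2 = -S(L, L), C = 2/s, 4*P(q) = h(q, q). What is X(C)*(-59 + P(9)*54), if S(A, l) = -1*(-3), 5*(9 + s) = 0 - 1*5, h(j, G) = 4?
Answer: 25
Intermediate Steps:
P(q) = 1 (P(q) = (¼)*4 = 1)
s = -10 (s = -9 + (0 - 1*5)/5 = -9 + (0 - 5)/5 = -9 + (⅕)*(-5) = -9 - 1 = -10)
S(A, l) = 3
C = -⅕ (C = 2/(-10) = 2*(-⅒) = -⅕ ≈ -0.20000)
X(L) = -5 (X(L) = -2 - 1*3 = -2 - 3 = -5)
X(C)*(-59 + P(9)*54) = -5*(-59 + 1*54) = -5*(-59 + 54) = -5*(-5) = 25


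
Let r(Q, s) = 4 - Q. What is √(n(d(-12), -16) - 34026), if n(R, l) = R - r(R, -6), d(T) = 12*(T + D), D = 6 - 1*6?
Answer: I*√34318 ≈ 185.25*I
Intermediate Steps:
D = 0 (D = 6 - 6 = 0)
d(T) = 12*T (d(T) = 12*(T + 0) = 12*T)
n(R, l) = -4 + 2*R (n(R, l) = R - (4 - R) = R + (-4 + R) = -4 + 2*R)
√(n(d(-12), -16) - 34026) = √((-4 + 2*(12*(-12))) - 34026) = √((-4 + 2*(-144)) - 34026) = √((-4 - 288) - 34026) = √(-292 - 34026) = √(-34318) = I*√34318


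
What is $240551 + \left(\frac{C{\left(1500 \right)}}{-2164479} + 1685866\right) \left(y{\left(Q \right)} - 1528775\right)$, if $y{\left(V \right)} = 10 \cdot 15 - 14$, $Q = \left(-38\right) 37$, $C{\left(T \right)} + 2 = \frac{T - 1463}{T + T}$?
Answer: $- \frac{16734108415008388925357}{6493437000} \approx -2.5771 \cdot 10^{12}$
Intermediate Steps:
$C{\left(T \right)} = -2 + \frac{-1463 + T}{2 T}$ ($C{\left(T \right)} = -2 + \frac{T - 1463}{T + T} = -2 + \frac{-1463 + T}{2 T}$)
$Q = -1406$
$y{\left(V \right)} = 136$ ($y{\left(V \right)} = 150 - 14 = 136$)
$240551 + \left(\frac{C{\left(1500 \right)}}{-2164479} + 1685866\right) \left(y{\left(Q \right)} - 1528775\right) = 240551 + \left(\frac{\frac{1}{2} \cdot \frac{1}{1500} \left(-1463 - 4500\right)}{-2164479} + 1685866\right) \left(136 - 1528775\right) = 240551 + \left(\frac{1}{2} \cdot \frac{1}{1500} \left(-1463 - 4500\right) \left(- \frac{1}{2164479}\right) + 1685866\right) \left(-1528639\right) = 240551 + \left(\frac{1}{2} \cdot \frac{1}{1500} \left(-5963\right) \left(- \frac{1}{2164479}\right) + 1685866\right) \left(-1528639\right) = 240551 + \left(\left(- \frac{5963}{3000}\right) \left(- \frac{1}{2164479}\right) + 1685866\right) \left(-1528639\right) = 240551 + \left(\frac{5963}{6493437000} + 1685866\right) \left(-1528639\right) = 240551 + \frac{10947064661447963}{6493437000} \left(-1528639\right) = 240551 - \frac{16734109977011152712357}{6493437000} = - \frac{16734108415008388925357}{6493437000}$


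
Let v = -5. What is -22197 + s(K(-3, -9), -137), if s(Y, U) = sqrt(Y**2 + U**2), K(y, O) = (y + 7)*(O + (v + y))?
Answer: -22197 + sqrt(23393) ≈ -22044.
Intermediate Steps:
K(y, O) = (7 + y)*(-5 + O + y) (K(y, O) = (y + 7)*(O + (-5 + y)) = (7 + y)*(-5 + O + y))
s(Y, U) = sqrt(U**2 + Y**2)
-22197 + s(K(-3, -9), -137) = -22197 + sqrt((-137)**2 + (-35 + (-3)**2 + 2*(-3) + 7*(-9) - 9*(-3))**2) = -22197 + sqrt(18769 + (-35 + 9 - 6 - 63 + 27)**2) = -22197 + sqrt(18769 + (-68)**2) = -22197 + sqrt(18769 + 4624) = -22197 + sqrt(23393)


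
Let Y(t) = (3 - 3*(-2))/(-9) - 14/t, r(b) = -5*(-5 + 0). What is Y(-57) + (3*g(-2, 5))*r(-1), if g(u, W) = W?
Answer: 21332/57 ≈ 374.25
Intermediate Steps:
r(b) = 25 (r(b) = -5*(-5) = 25)
Y(t) = -1 - 14/t (Y(t) = (3 + 6)*(-1/9) - 14/t = 9*(-1/9) - 14/t = -1 - 14/t)
Y(-57) + (3*g(-2, 5))*r(-1) = (-14 - 1*(-57))/(-57) + (3*5)*25 = -(-14 + 57)/57 + 15*25 = -1/57*43 + 375 = -43/57 + 375 = 21332/57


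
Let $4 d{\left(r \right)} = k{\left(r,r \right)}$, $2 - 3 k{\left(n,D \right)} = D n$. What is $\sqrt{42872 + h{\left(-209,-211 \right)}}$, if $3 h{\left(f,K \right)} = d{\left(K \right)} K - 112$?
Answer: $\frac{\sqrt{10935557}}{6} \approx 551.15$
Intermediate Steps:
$k{\left(n,D \right)} = \frac{2}{3} - \frac{D n}{3}$
$d{\left(r \right)} = \frac{1}{6} - \frac{r^{2}}{12}$ ($d{\left(r \right)} = \frac{\frac{2}{3} - \frac{r r}{3}}{4} = \frac{\frac{2}{3} - \frac{r^{2}}{3}}{4} = \frac{1}{6} - \frac{r^{2}}{12}$)
$h{\left(f,K \right)} = - \frac{112}{3} + \frac{K \left(\frac{1}{6} - \frac{K^{2}}{12}\right)}{3}$ ($h{\left(f,K \right)} = \frac{\left(\frac{1}{6} - \frac{K^{2}}{12}\right) K - 112}{3} = \frac{K \left(\frac{1}{6} - \frac{K^{2}}{12}\right) - 112}{3} = \frac{-112 + K \left(\frac{1}{6} - \frac{K^{2}}{12}\right)}{3} = - \frac{112}{3} + \frac{K \left(\frac{1}{6} - \frac{K^{2}}{12}\right)}{3}$)
$\sqrt{42872 + h{\left(-209,-211 \right)}} = \sqrt{42872 - \left(\frac{883}{18} - \frac{9393931}{36}\right)} = \sqrt{42872 - - \frac{9392165}{36}} = \sqrt{42872 + \frac{9392165}{36}} = \sqrt{\frac{10935557}{36}} = \frac{\sqrt{10935557}}{6}$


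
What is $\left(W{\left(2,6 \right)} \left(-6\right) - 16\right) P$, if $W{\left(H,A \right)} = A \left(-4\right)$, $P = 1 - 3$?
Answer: $-256$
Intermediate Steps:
$P = -2$ ($P = 1 - 3 = -2$)
$W{\left(H,A \right)} = - 4 A$
$\left(W{\left(2,6 \right)} \left(-6\right) - 16\right) P = \left(\left(-4\right) 6 \left(-6\right) - 16\right) \left(-2\right) = \left(\left(-24\right) \left(-6\right) - 16\right) \left(-2\right) = \left(144 - 16\right) \left(-2\right) = 128 \left(-2\right) = -256$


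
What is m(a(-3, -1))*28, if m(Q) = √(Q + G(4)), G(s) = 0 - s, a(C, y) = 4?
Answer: 0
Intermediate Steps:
G(s) = -s
m(Q) = √(-4 + Q) (m(Q) = √(Q - 1*4) = √(Q - 4) = √(-4 + Q))
m(a(-3, -1))*28 = √(-4 + 4)*28 = √0*28 = 0*28 = 0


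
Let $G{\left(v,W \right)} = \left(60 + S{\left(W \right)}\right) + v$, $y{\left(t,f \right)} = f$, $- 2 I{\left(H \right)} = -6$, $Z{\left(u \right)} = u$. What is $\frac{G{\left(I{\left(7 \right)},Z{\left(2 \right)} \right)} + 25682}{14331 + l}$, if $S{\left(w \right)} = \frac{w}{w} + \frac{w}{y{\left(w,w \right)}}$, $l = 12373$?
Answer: $\frac{25747}{26704} \approx 0.96416$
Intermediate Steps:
$I{\left(H \right)} = 3$ ($I{\left(H \right)} = \left(- \frac{1}{2}\right) \left(-6\right) = 3$)
$S{\left(w \right)} = 2$ ($S{\left(w \right)} = \frac{w}{w} + \frac{w}{w} = 1 + 1 = 2$)
$G{\left(v,W \right)} = 62 + v$ ($G{\left(v,W \right)} = \left(60 + 2\right) + v = 62 + v$)
$\frac{G{\left(I{\left(7 \right)},Z{\left(2 \right)} \right)} + 25682}{14331 + l} = \frac{\left(62 + 3\right) + 25682}{14331 + 12373} = \frac{65 + 25682}{26704} = 25747 \cdot \frac{1}{26704} = \frac{25747}{26704}$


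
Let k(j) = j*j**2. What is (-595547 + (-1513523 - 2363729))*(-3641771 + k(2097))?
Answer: -41229030723940698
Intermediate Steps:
k(j) = j**3
(-595547 + (-1513523 - 2363729))*(-3641771 + k(2097)) = (-595547 + (-1513523 - 2363729))*(-3641771 + 2097**3) = (-595547 - 3877252)*(-3641771 + 9221366673) = -4472799*9217724902 = -41229030723940698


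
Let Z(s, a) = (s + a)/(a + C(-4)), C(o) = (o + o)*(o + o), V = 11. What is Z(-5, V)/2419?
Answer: 2/60475 ≈ 3.3071e-5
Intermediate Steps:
C(o) = 4*o² (C(o) = (2*o)*(2*o) = 4*o²)
Z(s, a) = (a + s)/(64 + a) (Z(s, a) = (s + a)/(a + 4*(-4)²) = (a + s)/(a + 4*16) = (a + s)/(a + 64) = (a + s)/(64 + a))
Z(-5, V)/2419 = ((11 - 5)/(64 + 11))/2419 = (6/75)*(1/2419) = ((1/75)*6)*(1/2419) = (2/25)*(1/2419) = 2/60475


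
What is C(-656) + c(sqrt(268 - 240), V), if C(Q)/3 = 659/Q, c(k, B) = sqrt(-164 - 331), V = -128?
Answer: -1977/656 + 3*I*sqrt(55) ≈ -3.0137 + 22.249*I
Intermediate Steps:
c(k, B) = 3*I*sqrt(55) (c(k, B) = sqrt(-495) = 3*I*sqrt(55))
C(Q) = 1977/Q (C(Q) = 3*(659/Q) = 1977/Q)
C(-656) + c(sqrt(268 - 240), V) = 1977/(-656) + 3*I*sqrt(55) = 1977*(-1/656) + 3*I*sqrt(55) = -1977/656 + 3*I*sqrt(55)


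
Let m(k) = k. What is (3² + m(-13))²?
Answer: 16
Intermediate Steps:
(3² + m(-13))² = (3² - 13)² = (9 - 13)² = (-4)² = 16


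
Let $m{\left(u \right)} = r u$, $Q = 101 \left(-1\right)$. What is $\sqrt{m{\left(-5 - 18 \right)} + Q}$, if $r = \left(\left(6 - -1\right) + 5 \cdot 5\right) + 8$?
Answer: $i \sqrt{1021} \approx 31.953 i$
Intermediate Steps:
$Q = -101$
$r = 40$ ($r = \left(\left(6 + 1\right) + 25\right) + 8 = \left(7 + 25\right) + 8 = 32 + 8 = 40$)
$m{\left(u \right)} = 40 u$
$\sqrt{m{\left(-5 - 18 \right)} + Q} = \sqrt{40 \left(-5 - 18\right) - 101} = \sqrt{40 \left(-23\right) - 101} = \sqrt{-920 - 101} = \sqrt{-1021} = i \sqrt{1021}$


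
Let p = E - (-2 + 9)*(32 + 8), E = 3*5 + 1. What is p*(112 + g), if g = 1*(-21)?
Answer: -24024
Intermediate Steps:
E = 16 (E = 15 + 1 = 16)
g = -21
p = -264 (p = 16 - (-2 + 9)*(32 + 8) = 16 - 7*40 = 16 - 1*280 = 16 - 280 = -264)
p*(112 + g) = -264*(112 - 21) = -264*91 = -24024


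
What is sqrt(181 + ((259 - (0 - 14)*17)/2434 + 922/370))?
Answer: sqrt(37246416837610)/450290 ≈ 13.553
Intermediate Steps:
sqrt(181 + ((259 - (0 - 14)*17)/2434 + 922/370)) = sqrt(181 + ((259 - (-14)*17)*(1/2434) + 922*(1/370))) = sqrt(181 + ((259 - 1*(-238))*(1/2434) + 461/185)) = sqrt(181 + ((259 + 238)*(1/2434) + 461/185)) = sqrt(181 + (497*(1/2434) + 461/185)) = sqrt(181 + (497/2434 + 461/185)) = sqrt(181 + 1214019/450290) = sqrt(82716509/450290) = sqrt(37246416837610)/450290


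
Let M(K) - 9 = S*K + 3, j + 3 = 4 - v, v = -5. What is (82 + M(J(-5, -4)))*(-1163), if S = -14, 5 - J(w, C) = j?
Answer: -125604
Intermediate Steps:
j = 6 (j = -3 + (4 - 1*(-5)) = -3 + (4 + 5) = -3 + 9 = 6)
J(w, C) = -1 (J(w, C) = 5 - 1*6 = 5 - 6 = -1)
M(K) = 12 - 14*K (M(K) = 9 + (-14*K + 3) = 9 + (3 - 14*K) = 12 - 14*K)
(82 + M(J(-5, -4)))*(-1163) = (82 + (12 - 14*(-1)))*(-1163) = (82 + (12 + 14))*(-1163) = (82 + 26)*(-1163) = 108*(-1163) = -125604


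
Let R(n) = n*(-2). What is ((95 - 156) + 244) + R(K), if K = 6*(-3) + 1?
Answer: 217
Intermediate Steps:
K = -17 (K = -18 + 1 = -17)
R(n) = -2*n
((95 - 156) + 244) + R(K) = ((95 - 156) + 244) - 2*(-17) = (-61 + 244) + 34 = 183 + 34 = 217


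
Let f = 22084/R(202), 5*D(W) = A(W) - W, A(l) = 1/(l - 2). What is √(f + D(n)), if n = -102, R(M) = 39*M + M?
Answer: √15951019890/26260 ≈ 4.8095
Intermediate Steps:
A(l) = 1/(-2 + l)
R(M) = 40*M
D(W) = -W/5 + 1/(5*(-2 + W)) (D(W) = (1/(-2 + W) - W)/5 = -W/5 + 1/(5*(-2 + W)))
f = 5521/2020 (f = 22084/((40*202)) = 22084/8080 = 22084*(1/8080) = 5521/2020 ≈ 2.7332)
√(f + D(n)) = √(5521/2020 + (1 - 1*(-102)*(-2 - 102))/(5*(-2 - 102))) = √(5521/2020 + (⅕)*(1 - 1*(-102)*(-104))/(-104)) = √(5521/2020 + (⅕)*(-1/104)*(1 - 10608)) = √(5521/2020 + (⅕)*(-1/104)*(-10607)) = √(5521/2020 + 10607/520) = √(1214853/52520) = √15951019890/26260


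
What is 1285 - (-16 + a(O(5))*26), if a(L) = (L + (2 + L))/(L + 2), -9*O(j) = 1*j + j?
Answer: 2615/2 ≈ 1307.5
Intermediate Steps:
O(j) = -2*j/9 (O(j) = -(1*j + j)/9 = -(j + j)/9 = -2*j/9)
a(L) = (2 + 2*L)/(2 + L)
1285 - (-16 + a(O(5))*26) = 1285 - (-16 + (2*(1 - 2/9*5)/(2 - 2/9*5))*26) = 1285 - (-16 + (2*(1 - 10/9)/(2 - 10/9))*26) = 1285 - (-16 + (2*(-⅑)/(8/9))*26) = 1285 - (-16 + (2*(9/8)*(-⅑))*26) = 1285 - (-16 - ¼*26) = 1285 - (-16 - 13/2) = 1285 - 1*(-45/2) = 1285 + 45/2 = 2615/2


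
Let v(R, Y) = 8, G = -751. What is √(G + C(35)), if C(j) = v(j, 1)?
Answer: I*√743 ≈ 27.258*I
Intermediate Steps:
C(j) = 8
√(G + C(35)) = √(-751 + 8) = √(-743) = I*√743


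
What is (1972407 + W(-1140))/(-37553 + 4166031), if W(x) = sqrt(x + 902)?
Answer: 1972407/4128478 + I*sqrt(238)/4128478 ≈ 0.47776 + 3.7368e-6*I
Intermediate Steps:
W(x) = sqrt(902 + x)
(1972407 + W(-1140))/(-37553 + 4166031) = (1972407 + sqrt(902 - 1140))/(-37553 + 4166031) = (1972407 + sqrt(-238))/4128478 = (1972407 + I*sqrt(238))*(1/4128478) = 1972407/4128478 + I*sqrt(238)/4128478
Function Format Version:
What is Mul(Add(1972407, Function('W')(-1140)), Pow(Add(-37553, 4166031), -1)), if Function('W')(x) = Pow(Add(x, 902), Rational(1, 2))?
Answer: Add(Rational(1972407, 4128478), Mul(Rational(1, 4128478), I, Pow(238, Rational(1, 2)))) ≈ Add(0.47776, Mul(3.7368e-6, I))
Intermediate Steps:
Function('W')(x) = Pow(Add(902, x), Rational(1, 2))
Mul(Add(1972407, Function('W')(-1140)), Pow(Add(-37553, 4166031), -1)) = Mul(Add(1972407, Pow(Add(902, -1140), Rational(1, 2))), Pow(Add(-37553, 4166031), -1)) = Mul(Add(1972407, Pow(-238, Rational(1, 2))), Pow(4128478, -1)) = Mul(Add(1972407, Mul(I, Pow(238, Rational(1, 2)))), Rational(1, 4128478)) = Add(Rational(1972407, 4128478), Mul(Rational(1, 4128478), I, Pow(238, Rational(1, 2))))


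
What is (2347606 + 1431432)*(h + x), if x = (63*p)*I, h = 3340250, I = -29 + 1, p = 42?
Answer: 12342950312156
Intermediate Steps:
I = -28
x = -74088 (x = (63*42)*(-28) = 2646*(-28) = -74088)
(2347606 + 1431432)*(h + x) = (2347606 + 1431432)*(3340250 - 74088) = 3779038*3266162 = 12342950312156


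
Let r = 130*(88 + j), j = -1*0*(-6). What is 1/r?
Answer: 1/11440 ≈ 8.7413e-5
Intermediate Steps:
j = 0 (j = 0*(-6) = 0)
r = 11440 (r = 130*(88 + 0) = 130*88 = 11440)
1/r = 1/11440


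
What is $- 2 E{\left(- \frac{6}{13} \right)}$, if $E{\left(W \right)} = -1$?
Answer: $2$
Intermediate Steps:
$- 2 E{\left(- \frac{6}{13} \right)} = \left(-2\right) \left(-1\right) = 2$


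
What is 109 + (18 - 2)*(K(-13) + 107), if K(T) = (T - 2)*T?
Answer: 4941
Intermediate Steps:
K(T) = T*(-2 + T) (K(T) = (-2 + T)*T = T*(-2 + T))
109 + (18 - 2)*(K(-13) + 107) = 109 + (18 - 2)*(-13*(-2 - 13) + 107) = 109 + 16*(-13*(-15) + 107) = 109 + 16*(195 + 107) = 109 + 16*302 = 109 + 4832 = 4941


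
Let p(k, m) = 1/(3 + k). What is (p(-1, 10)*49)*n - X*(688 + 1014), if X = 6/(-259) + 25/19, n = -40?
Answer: -422946/133 ≈ -3180.0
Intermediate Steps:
X = 6361/4921 (X = 6*(-1/259) + 25*(1/19) = -6/259 + 25/19 = 6361/4921 ≈ 1.2926)
(p(-1, 10)*49)*n - X*(688 + 1014) = (49/(3 - 1))*(-40) - 6361*(688 + 1014)/4921 = (49/2)*(-40) - 6361*1702/4921 = ((½)*49)*(-40) - 1*292606/133 = (49/2)*(-40) - 292606/133 = -980 - 292606/133 = -422946/133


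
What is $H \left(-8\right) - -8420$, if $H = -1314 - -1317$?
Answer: $8396$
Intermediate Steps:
$H = 3$ ($H = -1314 + 1317 = 3$)
$H \left(-8\right) - -8420 = 3 \left(-8\right) - -8420 = -24 + 8420 = 8396$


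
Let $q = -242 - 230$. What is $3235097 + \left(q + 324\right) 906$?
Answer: $3101009$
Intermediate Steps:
$q = -472$
$3235097 + \left(q + 324\right) 906 = 3235097 + \left(-472 + 324\right) 906 = 3235097 - 134088 = 3101009$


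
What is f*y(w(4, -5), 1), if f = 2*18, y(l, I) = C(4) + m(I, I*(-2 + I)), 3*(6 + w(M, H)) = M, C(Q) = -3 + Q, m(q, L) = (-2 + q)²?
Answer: 72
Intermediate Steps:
w(M, H) = -6 + M/3
y(l, I) = 1 + (-2 + I)² (y(l, I) = (-3 + 4) + (-2 + I)² = 1 + (-2 + I)²)
f = 36
f*y(w(4, -5), 1) = 36*(1 + (-2 + 1)²) = 36*(1 + (-1)²) = 36*(1 + 1) = 36*2 = 72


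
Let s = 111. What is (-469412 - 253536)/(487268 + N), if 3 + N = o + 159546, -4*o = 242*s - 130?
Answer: -180737/160032 ≈ -1.1294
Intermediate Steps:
o = -6683 (o = -(242*111 - 130)/4 = -(26862 - 130)/4 = -¼*26732 = -6683)
N = 152860 (N = -3 + (-6683 + 159546) = -3 + 152863 = 152860)
(-469412 - 253536)/(487268 + N) = (-469412 - 253536)/(487268 + 152860) = -722948/640128 = -722948*1/640128 = -180737/160032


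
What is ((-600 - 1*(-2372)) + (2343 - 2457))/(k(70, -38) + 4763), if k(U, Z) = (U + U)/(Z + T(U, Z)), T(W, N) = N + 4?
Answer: 29844/85699 ≈ 0.34824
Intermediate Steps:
T(W, N) = 4 + N
k(U, Z) = 2*U/(4 + 2*Z) (k(U, Z) = (U + U)/(Z + (4 + Z)) = (2*U)/(4 + 2*Z) = 2*U/(4 + 2*Z))
((-600 - 1*(-2372)) + (2343 - 2457))/(k(70, -38) + 4763) = ((-600 - 1*(-2372)) + (2343 - 2457))/(70/(2 - 38) + 4763) = ((-600 + 2372) - 114)/(70/(-36) + 4763) = (1772 - 114)/(70*(-1/36) + 4763) = 1658/(-35/18 + 4763) = 1658/(85699/18) = 1658*(18/85699) = 29844/85699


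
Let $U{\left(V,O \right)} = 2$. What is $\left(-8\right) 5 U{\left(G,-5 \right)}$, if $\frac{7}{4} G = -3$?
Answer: $-80$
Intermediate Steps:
$G = - \frac{12}{7}$ ($G = \frac{4}{7} \left(-3\right) = - \frac{12}{7} \approx -1.7143$)
$\left(-8\right) 5 U{\left(G,-5 \right)} = \left(-8\right) 5 \cdot 2 = \left(-40\right) 2 = -80$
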